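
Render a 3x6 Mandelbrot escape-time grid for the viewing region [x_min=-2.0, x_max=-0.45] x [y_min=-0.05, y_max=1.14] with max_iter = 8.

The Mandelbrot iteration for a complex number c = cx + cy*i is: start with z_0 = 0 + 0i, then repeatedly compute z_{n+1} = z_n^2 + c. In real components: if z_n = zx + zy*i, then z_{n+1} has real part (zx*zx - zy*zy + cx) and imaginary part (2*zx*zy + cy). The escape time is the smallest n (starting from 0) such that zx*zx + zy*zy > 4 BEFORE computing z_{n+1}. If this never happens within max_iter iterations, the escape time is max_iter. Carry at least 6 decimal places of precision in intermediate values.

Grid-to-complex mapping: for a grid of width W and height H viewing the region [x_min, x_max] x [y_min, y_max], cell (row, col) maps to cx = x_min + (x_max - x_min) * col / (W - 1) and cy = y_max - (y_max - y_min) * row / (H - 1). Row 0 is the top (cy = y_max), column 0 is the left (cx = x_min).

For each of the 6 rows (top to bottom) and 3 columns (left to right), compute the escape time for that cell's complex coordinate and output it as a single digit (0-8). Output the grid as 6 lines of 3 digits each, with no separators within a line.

Answer: 133
135
138
168
188
188

Derivation:
(row=0, col=0): c = -2.0000 + 1.1400i → escape time 1
(row=0, col=1): c = -1.2250 + 1.1400i → escape time 3
(row=0, col=2): c = -0.4500 + 1.1400i → escape time 3
(row=1, col=0): c = -2.0000 + 0.9020i → escape time 1
(row=1, col=1): c = -1.2250 + 0.9020i → escape time 3
(row=1, col=2): c = -0.4500 + 0.9020i → escape time 5
(row=2, col=0): c = -2.0000 + 0.6640i → escape time 1
(row=2, col=1): c = -1.2250 + 0.6640i → escape time 3
(row=2, col=2): c = -0.4500 + 0.6640i → escape time 8
(row=3, col=0): c = -2.0000 + 0.4260i → escape time 1
(row=3, col=1): c = -1.2250 + 0.4260i → escape time 6
(row=3, col=2): c = -0.4500 + 0.4260i → escape time 8
(row=4, col=0): c = -2.0000 + 0.1880i → escape time 1
(row=4, col=1): c = -1.2250 + 0.1880i → escape time 8
(row=4, col=2): c = -0.4500 + 0.1880i → escape time 8
(row=5, col=0): c = -2.0000 + -0.0500i → escape time 1
(row=5, col=1): c = -1.2250 + -0.0500i → escape time 8
(row=5, col=2): c = -0.4500 + -0.0500i → escape time 8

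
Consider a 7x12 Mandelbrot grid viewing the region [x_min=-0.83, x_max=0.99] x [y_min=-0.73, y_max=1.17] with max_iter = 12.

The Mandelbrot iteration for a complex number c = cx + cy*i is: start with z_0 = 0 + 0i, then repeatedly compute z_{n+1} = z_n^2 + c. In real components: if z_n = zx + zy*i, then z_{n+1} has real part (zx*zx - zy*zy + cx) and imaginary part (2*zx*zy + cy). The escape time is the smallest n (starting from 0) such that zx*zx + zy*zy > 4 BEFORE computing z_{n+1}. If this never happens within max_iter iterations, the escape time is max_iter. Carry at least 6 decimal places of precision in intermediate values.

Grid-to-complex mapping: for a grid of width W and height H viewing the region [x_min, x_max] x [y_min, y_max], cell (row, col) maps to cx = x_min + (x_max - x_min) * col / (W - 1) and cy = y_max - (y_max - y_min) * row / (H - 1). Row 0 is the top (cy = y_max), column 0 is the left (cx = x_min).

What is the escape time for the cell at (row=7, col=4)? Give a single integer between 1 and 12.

z_0 = 0 + 0i, c = 0.3833 + -0.0391i
Iter 1: z = 0.3833 + -0.0391i, |z|^2 = 0.1485
Iter 2: z = 0.5287 + -0.0691i, |z|^2 = 0.2843
Iter 3: z = 0.6581 + -0.1121i, |z|^2 = 0.4457
Iter 4: z = 0.8039 + -0.1867i, |z|^2 = 0.6811
Iter 5: z = 0.9948 + -0.3392i, |z|^2 = 1.1046
Iter 6: z = 1.2578 + -0.7140i, |z|^2 = 2.0918
Iter 7: z = 1.4556 + -1.8352i, |z|^2 = 5.4868
Escaped at iteration 7

Answer: 7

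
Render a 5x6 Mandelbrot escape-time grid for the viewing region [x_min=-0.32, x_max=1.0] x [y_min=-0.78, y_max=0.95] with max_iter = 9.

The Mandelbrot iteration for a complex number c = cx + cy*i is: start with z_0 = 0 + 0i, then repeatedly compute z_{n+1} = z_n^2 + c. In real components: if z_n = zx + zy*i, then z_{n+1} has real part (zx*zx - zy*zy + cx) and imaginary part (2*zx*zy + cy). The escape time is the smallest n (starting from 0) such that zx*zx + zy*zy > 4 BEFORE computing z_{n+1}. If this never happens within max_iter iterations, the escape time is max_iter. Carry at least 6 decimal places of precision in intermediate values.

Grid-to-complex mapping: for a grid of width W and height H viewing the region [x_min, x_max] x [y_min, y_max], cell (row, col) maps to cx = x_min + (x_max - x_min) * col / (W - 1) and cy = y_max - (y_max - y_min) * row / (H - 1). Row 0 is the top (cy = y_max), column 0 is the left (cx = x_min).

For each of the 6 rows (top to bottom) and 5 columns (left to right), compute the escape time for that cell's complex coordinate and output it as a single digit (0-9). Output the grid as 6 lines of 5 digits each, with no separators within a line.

Answer: 57322
99932
99932
99942
99932
89432

Derivation:
(row=0, col=0): c = -0.3200 + 0.9500i → escape time 5
(row=0, col=1): c = 0.0100 + 0.9500i → escape time 7
(row=0, col=2): c = 0.3400 + 0.9500i → escape time 3
(row=0, col=3): c = 0.6700 + 0.9500i → escape time 2
(row=0, col=4): c = 1.0000 + 0.9500i → escape time 2
(row=1, col=0): c = -0.3200 + 0.6040i → escape time 9
(row=1, col=1): c = 0.0100 + 0.6040i → escape time 9
(row=1, col=2): c = 0.3400 + 0.6040i → escape time 9
(row=1, col=3): c = 0.6700 + 0.6040i → escape time 3
(row=1, col=4): c = 1.0000 + 0.6040i → escape time 2
(row=2, col=0): c = -0.3200 + 0.2580i → escape time 9
(row=2, col=1): c = 0.0100 + 0.2580i → escape time 9
(row=2, col=2): c = 0.3400 + 0.2580i → escape time 9
(row=2, col=3): c = 0.6700 + 0.2580i → escape time 3
(row=2, col=4): c = 1.0000 + 0.2580i → escape time 2
(row=3, col=0): c = -0.3200 + -0.0880i → escape time 9
(row=3, col=1): c = 0.0100 + -0.0880i → escape time 9
(row=3, col=2): c = 0.3400 + -0.0880i → escape time 9
(row=3, col=3): c = 0.6700 + -0.0880i → escape time 4
(row=3, col=4): c = 1.0000 + -0.0880i → escape time 2
(row=4, col=0): c = -0.3200 + -0.4340i → escape time 9
(row=4, col=1): c = 0.0100 + -0.4340i → escape time 9
(row=4, col=2): c = 0.3400 + -0.4340i → escape time 9
(row=4, col=3): c = 0.6700 + -0.4340i → escape time 3
(row=4, col=4): c = 1.0000 + -0.4340i → escape time 2
(row=5, col=0): c = -0.3200 + -0.7800i → escape time 8
(row=5, col=1): c = 0.0100 + -0.7800i → escape time 9
(row=5, col=2): c = 0.3400 + -0.7800i → escape time 4
(row=5, col=3): c = 0.6700 + -0.7800i → escape time 3
(row=5, col=4): c = 1.0000 + -0.7800i → escape time 2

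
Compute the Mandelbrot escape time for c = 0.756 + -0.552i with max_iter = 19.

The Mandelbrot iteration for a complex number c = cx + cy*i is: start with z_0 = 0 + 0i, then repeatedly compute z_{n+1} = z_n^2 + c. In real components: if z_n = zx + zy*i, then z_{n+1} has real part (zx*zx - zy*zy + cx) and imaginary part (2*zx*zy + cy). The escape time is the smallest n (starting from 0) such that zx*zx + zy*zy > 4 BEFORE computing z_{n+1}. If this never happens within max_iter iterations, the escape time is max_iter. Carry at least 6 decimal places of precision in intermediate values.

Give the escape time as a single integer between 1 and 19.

Answer: 3

Derivation:
z_0 = 0 + 0i, c = 0.7560 + -0.5520i
Iter 1: z = 0.7560 + -0.5520i, |z|^2 = 0.8762
Iter 2: z = 1.0228 + -1.3866i, |z|^2 = 2.9689
Iter 3: z = -0.1205 + -3.3886i, |z|^2 = 11.4969
Escaped at iteration 3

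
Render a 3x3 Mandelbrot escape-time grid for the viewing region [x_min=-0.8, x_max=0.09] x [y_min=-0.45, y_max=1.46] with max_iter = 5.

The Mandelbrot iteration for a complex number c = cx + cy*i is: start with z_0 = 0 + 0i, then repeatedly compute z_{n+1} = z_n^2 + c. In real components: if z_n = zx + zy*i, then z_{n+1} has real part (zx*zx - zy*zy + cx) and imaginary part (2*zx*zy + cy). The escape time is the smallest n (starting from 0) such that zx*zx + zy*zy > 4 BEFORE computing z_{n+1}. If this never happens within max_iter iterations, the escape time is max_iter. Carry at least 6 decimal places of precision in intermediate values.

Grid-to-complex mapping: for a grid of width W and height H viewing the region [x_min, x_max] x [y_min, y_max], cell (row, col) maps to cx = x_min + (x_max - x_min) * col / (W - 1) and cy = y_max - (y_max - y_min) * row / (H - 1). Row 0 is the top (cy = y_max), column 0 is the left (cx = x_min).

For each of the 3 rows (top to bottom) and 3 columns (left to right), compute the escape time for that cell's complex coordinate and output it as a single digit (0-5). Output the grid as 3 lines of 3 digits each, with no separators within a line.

(row=0, col=0): c = -0.8000 + 1.4600i → escape time 2
(row=0, col=1): c = -0.3550 + 1.4600i → escape time 2
(row=0, col=2): c = 0.0900 + 1.4600i → escape time 2
(row=1, col=0): c = -0.8000 + 0.5050i → escape time 5
(row=1, col=1): c = -0.3550 + 0.5050i → escape time 5
(row=1, col=2): c = 0.0900 + 0.5050i → escape time 5
(row=2, col=0): c = -0.8000 + -0.4500i → escape time 5
(row=2, col=1): c = -0.3550 + -0.4500i → escape time 5
(row=2, col=2): c = 0.0900 + -0.4500i → escape time 5

Answer: 222
555
555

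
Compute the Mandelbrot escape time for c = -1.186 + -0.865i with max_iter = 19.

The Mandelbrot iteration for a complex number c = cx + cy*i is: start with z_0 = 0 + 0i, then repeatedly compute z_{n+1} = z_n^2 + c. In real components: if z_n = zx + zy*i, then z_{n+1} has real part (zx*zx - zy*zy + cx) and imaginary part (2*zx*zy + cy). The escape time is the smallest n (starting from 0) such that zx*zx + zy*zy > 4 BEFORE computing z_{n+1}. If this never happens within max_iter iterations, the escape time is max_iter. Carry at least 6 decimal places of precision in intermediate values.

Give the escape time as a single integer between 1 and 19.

Answer: 3

Derivation:
z_0 = 0 + 0i, c = -1.1860 + -0.8650i
Iter 1: z = -1.1860 + -0.8650i, |z|^2 = 2.1548
Iter 2: z = -0.5276 + 1.1868i, |z|^2 = 1.6868
Iter 3: z = -2.3161 + -2.1174i, |z|^2 = 9.8473
Escaped at iteration 3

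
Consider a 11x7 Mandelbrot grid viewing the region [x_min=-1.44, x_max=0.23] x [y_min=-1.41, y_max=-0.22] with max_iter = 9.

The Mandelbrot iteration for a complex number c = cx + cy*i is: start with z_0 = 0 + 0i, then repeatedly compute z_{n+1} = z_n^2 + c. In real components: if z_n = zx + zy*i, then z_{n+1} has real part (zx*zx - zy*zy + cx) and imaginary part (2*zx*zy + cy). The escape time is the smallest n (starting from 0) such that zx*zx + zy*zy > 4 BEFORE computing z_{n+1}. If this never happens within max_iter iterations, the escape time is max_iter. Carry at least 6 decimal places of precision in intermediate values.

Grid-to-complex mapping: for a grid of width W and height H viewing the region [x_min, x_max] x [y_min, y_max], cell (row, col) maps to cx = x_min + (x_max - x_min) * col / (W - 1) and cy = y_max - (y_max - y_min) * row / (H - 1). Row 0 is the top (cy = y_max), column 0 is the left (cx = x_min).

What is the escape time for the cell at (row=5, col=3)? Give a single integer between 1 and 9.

z_0 = 0 + 0i, c = -0.9390 + -1.2117i
Iter 1: z = -0.9390 + -1.2117i, |z|^2 = 2.3499
Iter 2: z = -1.5254 + 1.0638i, |z|^2 = 3.4587
Iter 3: z = 0.2561 + -4.4573i, |z|^2 = 19.9329
Escaped at iteration 3

Answer: 3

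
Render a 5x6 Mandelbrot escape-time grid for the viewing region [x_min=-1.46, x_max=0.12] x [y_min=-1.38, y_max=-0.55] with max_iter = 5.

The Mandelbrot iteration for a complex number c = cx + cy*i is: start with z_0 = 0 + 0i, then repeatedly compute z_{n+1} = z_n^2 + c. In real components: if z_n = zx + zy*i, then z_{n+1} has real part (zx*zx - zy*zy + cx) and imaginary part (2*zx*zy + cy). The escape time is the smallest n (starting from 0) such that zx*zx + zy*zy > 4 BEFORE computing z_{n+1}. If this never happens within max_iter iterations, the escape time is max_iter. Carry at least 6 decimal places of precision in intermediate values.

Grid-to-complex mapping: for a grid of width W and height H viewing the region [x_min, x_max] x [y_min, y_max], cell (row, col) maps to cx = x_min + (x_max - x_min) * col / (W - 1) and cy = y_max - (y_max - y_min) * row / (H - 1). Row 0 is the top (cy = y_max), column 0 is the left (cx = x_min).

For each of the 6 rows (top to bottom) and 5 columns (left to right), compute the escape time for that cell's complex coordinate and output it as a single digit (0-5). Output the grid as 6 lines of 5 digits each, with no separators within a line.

(row=0, col=0): c = -1.4600 + -0.5500i → escape time 3
(row=0, col=1): c = -1.0650 + -0.5500i → escape time 5
(row=0, col=2): c = -0.6700 + -0.5500i → escape time 5
(row=0, col=3): c = -0.2750 + -0.5500i → escape time 5
(row=0, col=4): c = 0.1200 + -0.5500i → escape time 5
(row=1, col=0): c = -1.4600 + -0.7160i → escape time 3
(row=1, col=1): c = -1.0650 + -0.7160i → escape time 3
(row=1, col=2): c = -0.6700 + -0.7160i → escape time 5
(row=1, col=3): c = -0.2750 + -0.7160i → escape time 5
(row=1, col=4): c = 0.1200 + -0.7160i → escape time 5
(row=2, col=0): c = -1.4600 + -0.8820i → escape time 3
(row=2, col=1): c = -1.0650 + -0.8820i → escape time 3
(row=2, col=2): c = -0.6700 + -0.8820i → escape time 4
(row=2, col=3): c = -0.2750 + -0.8820i → escape time 5
(row=2, col=4): c = 0.1200 + -0.8820i → escape time 5
(row=3, col=0): c = -1.4600 + -1.0480i → escape time 2
(row=3, col=1): c = -1.0650 + -1.0480i → escape time 3
(row=3, col=2): c = -0.6700 + -1.0480i → escape time 3
(row=3, col=3): c = -0.2750 + -1.0480i → escape time 5
(row=3, col=4): c = 0.1200 + -1.0480i → escape time 4
(row=4, col=0): c = -1.4600 + -1.2140i → escape time 2
(row=4, col=1): c = -1.0650 + -1.2140i → escape time 3
(row=4, col=2): c = -0.6700 + -1.2140i → escape time 3
(row=4, col=3): c = -0.2750 + -1.2140i → escape time 3
(row=4, col=4): c = 0.1200 + -1.2140i → escape time 2
(row=5, col=0): c = -1.4600 + -1.3800i → escape time 1
(row=5, col=1): c = -1.0650 + -1.3800i → escape time 2
(row=5, col=2): c = -0.6700 + -1.3800i → escape time 2
(row=5, col=3): c = -0.2750 + -1.3800i → escape time 2
(row=5, col=4): c = 0.1200 + -1.3800i → escape time 2

Answer: 35555
33555
33455
23354
23332
12222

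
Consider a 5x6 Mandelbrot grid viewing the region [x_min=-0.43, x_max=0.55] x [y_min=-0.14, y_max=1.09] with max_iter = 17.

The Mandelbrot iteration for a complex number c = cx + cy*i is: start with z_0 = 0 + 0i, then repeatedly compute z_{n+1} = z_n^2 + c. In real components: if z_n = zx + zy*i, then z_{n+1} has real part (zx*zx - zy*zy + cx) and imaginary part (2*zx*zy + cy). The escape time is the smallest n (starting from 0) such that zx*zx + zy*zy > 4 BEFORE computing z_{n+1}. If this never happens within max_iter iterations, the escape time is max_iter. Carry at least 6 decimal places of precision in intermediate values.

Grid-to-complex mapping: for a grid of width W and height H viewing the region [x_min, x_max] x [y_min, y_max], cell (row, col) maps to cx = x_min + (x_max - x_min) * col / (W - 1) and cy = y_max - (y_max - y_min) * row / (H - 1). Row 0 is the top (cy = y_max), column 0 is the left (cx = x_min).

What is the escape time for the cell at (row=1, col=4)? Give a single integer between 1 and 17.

Answer: 3

Derivation:
z_0 = 0 + 0i, c = 0.5500 + 0.8440i
Iter 1: z = 0.5500 + 0.8440i, |z|^2 = 1.0148
Iter 2: z = 0.1402 + 1.7724i, |z|^2 = 3.1610
Iter 3: z = -2.5718 + 1.3409i, |z|^2 = 8.4118
Escaped at iteration 3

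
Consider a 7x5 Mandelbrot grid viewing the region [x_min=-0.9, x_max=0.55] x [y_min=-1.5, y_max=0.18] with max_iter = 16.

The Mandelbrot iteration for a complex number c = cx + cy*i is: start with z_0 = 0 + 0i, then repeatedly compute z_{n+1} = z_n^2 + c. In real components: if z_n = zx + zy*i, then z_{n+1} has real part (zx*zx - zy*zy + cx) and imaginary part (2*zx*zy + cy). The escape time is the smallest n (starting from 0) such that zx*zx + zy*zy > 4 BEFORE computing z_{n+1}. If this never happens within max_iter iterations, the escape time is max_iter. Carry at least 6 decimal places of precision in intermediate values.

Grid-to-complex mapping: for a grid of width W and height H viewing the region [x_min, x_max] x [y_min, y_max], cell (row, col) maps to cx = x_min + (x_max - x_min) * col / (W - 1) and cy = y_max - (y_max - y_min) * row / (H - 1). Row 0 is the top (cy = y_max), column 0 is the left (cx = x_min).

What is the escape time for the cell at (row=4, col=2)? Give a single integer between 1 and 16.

z_0 = 0 + 0i, c = -0.4167 + -1.5000i
Iter 1: z = -0.4167 + -1.5000i, |z|^2 = 2.4236
Iter 2: z = -2.4931 + -0.2500i, |z|^2 = 6.2778
Escaped at iteration 2

Answer: 2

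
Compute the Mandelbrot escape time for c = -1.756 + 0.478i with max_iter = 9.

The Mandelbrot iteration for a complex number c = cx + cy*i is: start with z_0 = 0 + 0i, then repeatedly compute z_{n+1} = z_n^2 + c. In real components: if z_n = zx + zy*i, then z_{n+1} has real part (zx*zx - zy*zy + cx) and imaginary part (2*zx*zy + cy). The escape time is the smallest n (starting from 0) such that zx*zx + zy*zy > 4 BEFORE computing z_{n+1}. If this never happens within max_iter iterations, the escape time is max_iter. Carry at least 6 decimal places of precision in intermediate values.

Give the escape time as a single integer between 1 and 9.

z_0 = 0 + 0i, c = -1.7560 + 0.4780i
Iter 1: z = -1.7560 + 0.4780i, |z|^2 = 3.3120
Iter 2: z = 1.0991 + -1.2007i, |z|^2 = 2.6497
Iter 3: z = -1.9899 + -2.1613i, |z|^2 = 8.6309
Escaped at iteration 3

Answer: 3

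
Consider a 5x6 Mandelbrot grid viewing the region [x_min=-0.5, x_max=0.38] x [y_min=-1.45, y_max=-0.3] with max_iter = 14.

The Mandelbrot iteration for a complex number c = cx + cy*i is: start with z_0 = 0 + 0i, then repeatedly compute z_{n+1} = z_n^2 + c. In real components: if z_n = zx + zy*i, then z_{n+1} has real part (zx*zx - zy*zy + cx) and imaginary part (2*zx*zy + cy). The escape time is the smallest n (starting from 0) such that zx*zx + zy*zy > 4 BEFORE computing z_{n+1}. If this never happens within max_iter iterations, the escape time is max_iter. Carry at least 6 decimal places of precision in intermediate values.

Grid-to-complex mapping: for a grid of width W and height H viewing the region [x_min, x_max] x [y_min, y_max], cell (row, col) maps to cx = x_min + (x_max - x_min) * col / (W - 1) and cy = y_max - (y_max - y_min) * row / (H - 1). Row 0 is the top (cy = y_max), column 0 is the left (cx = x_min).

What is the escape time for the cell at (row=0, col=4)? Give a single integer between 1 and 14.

z_0 = 0 + 0i, c = 0.3800 + -0.3000i
Iter 1: z = 0.3800 + -0.3000i, |z|^2 = 0.2344
Iter 2: z = 0.4344 + -0.5280i, |z|^2 = 0.4675
Iter 3: z = 0.2899 + -0.7587i, |z|^2 = 0.6597
Iter 4: z = -0.1116 + -0.7399i, |z|^2 = 0.5600
Iter 5: z = -0.1551 + -0.1348i, |z|^2 = 0.0422
Iter 6: z = 0.3859 + -0.2582i, |z|^2 = 0.2156
Iter 7: z = 0.4622 + -0.4993i, |z|^2 = 0.4629
Iter 8: z = 0.3444 + -0.7615i, |z|^2 = 0.6986
Iter 9: z = -0.0813 + -0.8246i, |z|^2 = 0.6865
Iter 10: z = -0.2933 + -0.1659i, |z|^2 = 0.1135
Iter 11: z = 0.4385 + -0.2027i, |z|^2 = 0.2334
Iter 12: z = 0.5312 + -0.4778i, |z|^2 = 0.5104
Iter 13: z = 0.4339 + -0.8076i, |z|^2 = 0.8404

Answer: 14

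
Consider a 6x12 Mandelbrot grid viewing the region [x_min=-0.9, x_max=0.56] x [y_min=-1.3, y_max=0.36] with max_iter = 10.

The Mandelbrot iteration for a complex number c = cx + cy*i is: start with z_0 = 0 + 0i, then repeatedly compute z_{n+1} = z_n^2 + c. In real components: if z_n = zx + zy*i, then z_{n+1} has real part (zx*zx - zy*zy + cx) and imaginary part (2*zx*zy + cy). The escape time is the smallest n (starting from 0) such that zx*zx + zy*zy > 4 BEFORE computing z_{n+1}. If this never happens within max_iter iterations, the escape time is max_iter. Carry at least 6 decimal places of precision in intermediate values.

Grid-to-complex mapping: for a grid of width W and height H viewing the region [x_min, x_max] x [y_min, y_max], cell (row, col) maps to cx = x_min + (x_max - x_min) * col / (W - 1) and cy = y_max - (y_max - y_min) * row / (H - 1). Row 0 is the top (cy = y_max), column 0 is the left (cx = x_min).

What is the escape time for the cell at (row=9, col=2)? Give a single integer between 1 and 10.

Answer: 5

Derivation:
z_0 = 0 + 0i, c = -0.3160 + -0.9982i
Iter 1: z = -0.3160 + -0.9982i, |z|^2 = 1.0962
Iter 2: z = -1.2125 + -0.3673i, |z|^2 = 1.6051
Iter 3: z = 1.0193 + -0.1074i, |z|^2 = 1.0504
Iter 4: z = 0.7113 + -1.2171i, |z|^2 = 1.9874
Iter 5: z = -1.2914 + -2.7297i, |z|^2 = 9.1190
Escaped at iteration 5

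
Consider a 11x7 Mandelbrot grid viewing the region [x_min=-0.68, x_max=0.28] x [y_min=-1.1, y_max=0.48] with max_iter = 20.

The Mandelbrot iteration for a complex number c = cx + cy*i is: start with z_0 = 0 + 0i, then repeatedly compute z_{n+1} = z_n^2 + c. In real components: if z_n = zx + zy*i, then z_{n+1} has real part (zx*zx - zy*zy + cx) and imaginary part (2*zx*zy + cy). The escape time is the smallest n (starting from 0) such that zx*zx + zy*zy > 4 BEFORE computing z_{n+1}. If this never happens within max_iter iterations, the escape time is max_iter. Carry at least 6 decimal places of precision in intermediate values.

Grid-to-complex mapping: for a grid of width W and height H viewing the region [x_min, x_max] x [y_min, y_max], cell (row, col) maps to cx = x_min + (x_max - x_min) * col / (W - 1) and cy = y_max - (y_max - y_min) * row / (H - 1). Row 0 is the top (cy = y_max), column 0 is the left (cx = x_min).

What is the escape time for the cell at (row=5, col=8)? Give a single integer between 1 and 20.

z_0 = 0 + 0i, c = 0.0880 + -0.8367i
Iter 1: z = 0.0880 + -0.8367i, |z|^2 = 0.7078
Iter 2: z = -0.6043 + -0.9839i, |z|^2 = 1.3332
Iter 3: z = -0.5150 + 0.3524i, |z|^2 = 0.3894
Iter 4: z = 0.2290 + -1.1996i, |z|^2 = 1.4916
Iter 5: z = -1.2987 + -1.3860i, |z|^2 = 3.6078
Iter 6: z = -0.1464 + 2.7635i, |z|^2 = 7.6583
Escaped at iteration 6

Answer: 6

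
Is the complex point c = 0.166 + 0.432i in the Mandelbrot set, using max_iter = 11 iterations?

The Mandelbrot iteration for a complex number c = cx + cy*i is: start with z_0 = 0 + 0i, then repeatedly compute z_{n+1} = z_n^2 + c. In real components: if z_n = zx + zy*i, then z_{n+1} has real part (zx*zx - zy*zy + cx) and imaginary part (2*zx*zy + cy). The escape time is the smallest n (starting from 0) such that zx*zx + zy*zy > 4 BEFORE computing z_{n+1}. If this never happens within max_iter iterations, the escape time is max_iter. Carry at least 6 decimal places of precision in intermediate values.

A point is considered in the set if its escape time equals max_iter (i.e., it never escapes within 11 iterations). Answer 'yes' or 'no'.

z_0 = 0 + 0i, c = 0.1660 + 0.4320i
Iter 1: z = 0.1660 + 0.4320i, |z|^2 = 0.2142
Iter 2: z = 0.0069 + 0.5754i, |z|^2 = 0.3312
Iter 3: z = -0.1651 + 0.4400i, |z|^2 = 0.2208
Iter 4: z = -0.0003 + 0.2868i, |z|^2 = 0.0822
Iter 5: z = 0.0838 + 0.4318i, |z|^2 = 0.1935
Iter 6: z = -0.0134 + 0.5043i, |z|^2 = 0.2545
Iter 7: z = -0.0882 + 0.4184i, |z|^2 = 0.1829
Iter 8: z = -0.0013 + 0.3582i, |z|^2 = 0.1283
Iter 9: z = 0.0377 + 0.4311i, |z|^2 = 0.1872
Iter 10: z = -0.0184 + 0.4645i, |z|^2 = 0.2161
Did not escape in 11 iterations → in set

Answer: yes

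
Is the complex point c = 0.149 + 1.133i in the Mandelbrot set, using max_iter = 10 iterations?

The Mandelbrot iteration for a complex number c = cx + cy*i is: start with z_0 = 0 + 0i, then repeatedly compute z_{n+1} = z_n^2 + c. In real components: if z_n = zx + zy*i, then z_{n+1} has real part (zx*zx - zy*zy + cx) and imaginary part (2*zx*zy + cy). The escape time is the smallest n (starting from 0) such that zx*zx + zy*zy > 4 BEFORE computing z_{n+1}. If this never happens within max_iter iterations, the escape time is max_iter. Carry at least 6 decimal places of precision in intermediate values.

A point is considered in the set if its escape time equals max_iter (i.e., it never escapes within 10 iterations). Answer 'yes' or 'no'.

Answer: no

Derivation:
z_0 = 0 + 0i, c = 0.1490 + 1.1330i
Iter 1: z = 0.1490 + 1.1330i, |z|^2 = 1.3059
Iter 2: z = -1.1125 + 1.4706i, |z|^2 = 3.4004
Iter 3: z = -0.7761 + -2.1391i, |z|^2 = 5.1782
Escaped at iteration 3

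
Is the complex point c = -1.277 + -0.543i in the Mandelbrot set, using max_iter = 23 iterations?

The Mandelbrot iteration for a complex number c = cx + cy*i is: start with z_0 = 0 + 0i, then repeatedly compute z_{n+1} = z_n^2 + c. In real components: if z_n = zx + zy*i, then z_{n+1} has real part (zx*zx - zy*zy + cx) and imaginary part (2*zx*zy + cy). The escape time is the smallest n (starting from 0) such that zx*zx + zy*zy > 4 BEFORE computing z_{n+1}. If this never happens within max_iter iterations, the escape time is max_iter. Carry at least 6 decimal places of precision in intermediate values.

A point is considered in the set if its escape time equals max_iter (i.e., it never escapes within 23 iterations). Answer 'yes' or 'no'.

Answer: no

Derivation:
z_0 = 0 + 0i, c = -1.2770 + -0.5430i
Iter 1: z = -1.2770 + -0.5430i, |z|^2 = 1.9256
Iter 2: z = 0.0589 + 0.8438i, |z|^2 = 0.7155
Iter 3: z = -1.9856 + -0.4436i, |z|^2 = 4.1393
Escaped at iteration 3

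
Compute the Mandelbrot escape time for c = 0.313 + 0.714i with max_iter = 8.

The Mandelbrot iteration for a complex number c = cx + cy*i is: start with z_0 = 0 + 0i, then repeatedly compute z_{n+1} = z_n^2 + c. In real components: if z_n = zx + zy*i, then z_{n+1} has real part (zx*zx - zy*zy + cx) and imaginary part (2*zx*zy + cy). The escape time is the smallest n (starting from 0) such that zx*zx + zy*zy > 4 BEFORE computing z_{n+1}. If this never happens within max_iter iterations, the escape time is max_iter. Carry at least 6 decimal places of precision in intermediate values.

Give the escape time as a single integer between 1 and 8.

Answer: 6

Derivation:
z_0 = 0 + 0i, c = 0.3130 + 0.7140i
Iter 1: z = 0.3130 + 0.7140i, |z|^2 = 0.6078
Iter 2: z = -0.0988 + 1.1610i, |z|^2 = 1.3576
Iter 3: z = -1.0251 + 0.4845i, |z|^2 = 1.2855
Iter 4: z = 1.1290 + -0.2794i, |z|^2 = 1.3527
Iter 5: z = 1.5096 + 0.0832i, |z|^2 = 2.2858
Iter 6: z = 2.5850 + 0.9652i, |z|^2 = 7.6137
Escaped at iteration 6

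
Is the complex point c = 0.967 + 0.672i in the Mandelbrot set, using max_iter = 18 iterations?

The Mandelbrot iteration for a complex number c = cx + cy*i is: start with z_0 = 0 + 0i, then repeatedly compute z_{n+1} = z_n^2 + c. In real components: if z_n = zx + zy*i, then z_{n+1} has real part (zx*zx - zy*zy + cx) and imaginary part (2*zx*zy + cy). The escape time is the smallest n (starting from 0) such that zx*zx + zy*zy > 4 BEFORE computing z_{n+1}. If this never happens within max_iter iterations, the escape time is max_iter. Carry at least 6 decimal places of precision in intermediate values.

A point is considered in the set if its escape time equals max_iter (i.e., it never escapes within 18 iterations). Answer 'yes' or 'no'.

Answer: no

Derivation:
z_0 = 0 + 0i, c = 0.9670 + 0.6720i
Iter 1: z = 0.9670 + 0.6720i, |z|^2 = 1.3867
Iter 2: z = 1.4505 + 1.9716i, |z|^2 = 5.9914
Escaped at iteration 2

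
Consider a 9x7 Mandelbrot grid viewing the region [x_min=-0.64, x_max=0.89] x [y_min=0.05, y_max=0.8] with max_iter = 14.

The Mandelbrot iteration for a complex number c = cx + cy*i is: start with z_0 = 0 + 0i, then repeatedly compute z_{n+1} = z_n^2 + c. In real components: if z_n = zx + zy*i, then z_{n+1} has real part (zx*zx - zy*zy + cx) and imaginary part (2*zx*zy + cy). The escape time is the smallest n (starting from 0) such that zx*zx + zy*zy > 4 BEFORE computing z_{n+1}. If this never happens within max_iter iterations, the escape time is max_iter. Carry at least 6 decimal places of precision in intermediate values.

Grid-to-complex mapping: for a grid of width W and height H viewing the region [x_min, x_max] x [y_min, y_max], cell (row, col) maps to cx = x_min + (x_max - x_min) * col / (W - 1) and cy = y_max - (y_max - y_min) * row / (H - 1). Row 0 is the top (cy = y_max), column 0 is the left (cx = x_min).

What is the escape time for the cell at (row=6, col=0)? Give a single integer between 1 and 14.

z_0 = 0 + 0i, c = -0.6400 + 0.0500i
Iter 1: z = -0.6400 + 0.0500i, |z|^2 = 0.4121
Iter 2: z = -0.2329 + -0.0140i, |z|^2 = 0.0544
Iter 3: z = -0.5860 + 0.0565i, |z|^2 = 0.3465
Iter 4: z = -0.2999 + -0.0162i, |z|^2 = 0.0902
Iter 5: z = -0.5504 + 0.0597i, |z|^2 = 0.3065
Iter 6: z = -0.3407 + -0.0158i, |z|^2 = 0.1163
Iter 7: z = -0.5242 + 0.0607i, |z|^2 = 0.2785
Iter 8: z = -0.3689 + -0.0137i, |z|^2 = 0.1363
Iter 9: z = -0.5041 + 0.0601i, |z|^2 = 0.2577
Iter 10: z = -0.3895 + -0.0106i, |z|^2 = 0.1518
Iter 11: z = -0.4884 + 0.0582i, |z|^2 = 0.2419
Iter 12: z = -0.4049 + -0.0069i, |z|^2 = 0.1640
Iter 13: z = -0.4761 + 0.0556i, |z|^2 = 0.2298

Answer: 14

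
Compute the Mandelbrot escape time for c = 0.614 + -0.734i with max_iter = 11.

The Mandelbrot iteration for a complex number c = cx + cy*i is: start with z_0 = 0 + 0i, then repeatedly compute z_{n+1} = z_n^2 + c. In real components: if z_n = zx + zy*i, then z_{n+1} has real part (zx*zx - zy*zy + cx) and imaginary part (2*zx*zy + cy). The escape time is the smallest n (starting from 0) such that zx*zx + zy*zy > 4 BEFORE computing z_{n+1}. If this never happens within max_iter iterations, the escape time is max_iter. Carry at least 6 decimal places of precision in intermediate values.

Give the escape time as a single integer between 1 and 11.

z_0 = 0 + 0i, c = 0.6140 + -0.7340i
Iter 1: z = 0.6140 + -0.7340i, |z|^2 = 0.9158
Iter 2: z = 0.4522 + -1.6354i, |z|^2 = 2.8789
Iter 3: z = -1.8559 + -2.2131i, |z|^2 = 8.3422
Escaped at iteration 3

Answer: 3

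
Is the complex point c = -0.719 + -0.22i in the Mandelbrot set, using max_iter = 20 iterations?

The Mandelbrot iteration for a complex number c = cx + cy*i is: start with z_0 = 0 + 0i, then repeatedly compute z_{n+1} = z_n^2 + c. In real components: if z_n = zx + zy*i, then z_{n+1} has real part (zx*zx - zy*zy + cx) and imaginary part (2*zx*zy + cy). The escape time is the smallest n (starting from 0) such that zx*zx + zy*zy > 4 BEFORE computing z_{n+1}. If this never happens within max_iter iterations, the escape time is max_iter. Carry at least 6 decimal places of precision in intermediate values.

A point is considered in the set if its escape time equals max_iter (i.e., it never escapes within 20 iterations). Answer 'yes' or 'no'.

z_0 = 0 + 0i, c = -0.7190 + -0.2200i
Iter 1: z = -0.7190 + -0.2200i, |z|^2 = 0.5654
Iter 2: z = -0.2504 + 0.0964i, |z|^2 = 0.0720
Iter 3: z = -0.6656 + -0.2683i, |z|^2 = 0.5149
Iter 4: z = -0.3480 + 0.1371i, |z|^2 = 0.1399
Iter 5: z = -0.6167 + -0.3154i, |z|^2 = 0.4798
Iter 6: z = -0.4382 + 0.1690i, |z|^2 = 0.2206
Iter 7: z = -0.5556 + -0.3681i, |z|^2 = 0.4442
Iter 8: z = -0.5459 + 0.1891i, |z|^2 = 0.3337
Iter 9: z = -0.4568 + -0.4264i, |z|^2 = 0.3905
Iter 10: z = -0.6922 + 0.1695i, |z|^2 = 0.5078
Iter 11: z = -0.2687 + -0.4547i, |z|^2 = 0.2789
Iter 12: z = -0.8536 + 0.0243i, |z|^2 = 0.7292
Iter 13: z = 0.0090 + -0.2615i, |z|^2 = 0.0685
Iter 14: z = -0.7873 + -0.2247i, |z|^2 = 0.6703
Iter 15: z = -0.1496 + 0.1338i, |z|^2 = 0.0403
Iter 16: z = -0.7145 + -0.2600i, |z|^2 = 0.5782
Iter 17: z = -0.2761 + 0.1516i, |z|^2 = 0.0992
Iter 18: z = -0.6658 + -0.3037i, |z|^2 = 0.5355
Iter 19: z = -0.3680 + 0.1844i, |z|^2 = 0.1694
Did not escape in 20 iterations → in set

Answer: yes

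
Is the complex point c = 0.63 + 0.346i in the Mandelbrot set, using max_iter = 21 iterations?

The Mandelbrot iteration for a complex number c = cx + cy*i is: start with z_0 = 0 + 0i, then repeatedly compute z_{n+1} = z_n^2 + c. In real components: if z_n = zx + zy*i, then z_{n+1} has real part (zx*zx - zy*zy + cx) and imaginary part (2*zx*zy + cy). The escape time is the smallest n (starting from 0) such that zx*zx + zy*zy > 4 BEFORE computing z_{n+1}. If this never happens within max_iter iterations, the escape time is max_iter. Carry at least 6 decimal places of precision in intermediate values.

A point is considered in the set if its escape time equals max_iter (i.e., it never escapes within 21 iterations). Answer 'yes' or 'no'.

z_0 = 0 + 0i, c = 0.6300 + 0.3460i
Iter 1: z = 0.6300 + 0.3460i, |z|^2 = 0.5166
Iter 2: z = 0.9072 + 0.7820i, |z|^2 = 1.4344
Iter 3: z = 0.8415 + 1.7648i, |z|^2 = 3.8225
Iter 4: z = -1.7762 + 3.3162i, |z|^2 = 14.1520
Escaped at iteration 4

Answer: no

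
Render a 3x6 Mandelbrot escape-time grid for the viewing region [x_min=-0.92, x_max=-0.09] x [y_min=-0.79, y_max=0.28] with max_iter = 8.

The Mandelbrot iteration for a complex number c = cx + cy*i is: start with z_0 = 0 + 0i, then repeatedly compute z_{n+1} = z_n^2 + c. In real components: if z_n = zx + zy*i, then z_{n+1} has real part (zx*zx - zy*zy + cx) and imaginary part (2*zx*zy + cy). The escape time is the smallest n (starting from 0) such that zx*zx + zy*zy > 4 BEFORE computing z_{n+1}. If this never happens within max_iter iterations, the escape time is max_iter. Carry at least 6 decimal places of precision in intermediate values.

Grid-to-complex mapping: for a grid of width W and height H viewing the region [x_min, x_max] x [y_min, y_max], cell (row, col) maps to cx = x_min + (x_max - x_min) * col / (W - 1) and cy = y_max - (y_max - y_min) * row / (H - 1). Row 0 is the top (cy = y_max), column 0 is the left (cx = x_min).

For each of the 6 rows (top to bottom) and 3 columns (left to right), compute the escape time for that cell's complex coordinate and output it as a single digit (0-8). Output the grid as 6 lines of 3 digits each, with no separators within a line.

(row=0, col=0): c = -0.9200 + 0.2800i → escape time 8
(row=0, col=1): c = -0.5050 + 0.2800i → escape time 8
(row=0, col=2): c = -0.0900 + 0.2800i → escape time 8
(row=1, col=0): c = -0.9200 + 0.0660i → escape time 8
(row=1, col=1): c = -0.5050 + 0.0660i → escape time 8
(row=1, col=2): c = -0.0900 + 0.0660i → escape time 8
(row=2, col=0): c = -0.9200 + -0.1480i → escape time 8
(row=2, col=1): c = -0.5050 + -0.1480i → escape time 8
(row=2, col=2): c = -0.0900 + -0.1480i → escape time 8
(row=3, col=0): c = -0.9200 + -0.3620i → escape time 7
(row=3, col=1): c = -0.5050 + -0.3620i → escape time 8
(row=3, col=2): c = -0.0900 + -0.3620i → escape time 8
(row=4, col=0): c = -0.9200 + -0.5760i → escape time 5
(row=4, col=1): c = -0.5050 + -0.5760i → escape time 8
(row=4, col=2): c = -0.0900 + -0.5760i → escape time 8
(row=5, col=0): c = -0.9200 + -0.7900i → escape time 4
(row=5, col=1): c = -0.5050 + -0.7900i → escape time 6
(row=5, col=2): c = -0.0900 + -0.7900i → escape time 8

Answer: 888
888
888
788
588
468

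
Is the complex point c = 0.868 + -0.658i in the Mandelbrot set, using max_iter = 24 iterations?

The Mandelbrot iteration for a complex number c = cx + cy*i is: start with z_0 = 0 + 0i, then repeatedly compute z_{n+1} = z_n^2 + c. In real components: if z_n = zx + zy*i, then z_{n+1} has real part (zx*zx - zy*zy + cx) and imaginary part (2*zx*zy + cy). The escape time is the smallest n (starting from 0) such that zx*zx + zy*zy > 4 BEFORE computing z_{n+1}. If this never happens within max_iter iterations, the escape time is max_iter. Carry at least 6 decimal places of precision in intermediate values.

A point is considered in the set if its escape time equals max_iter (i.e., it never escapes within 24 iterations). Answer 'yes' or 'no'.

z_0 = 0 + 0i, c = 0.8680 + -0.6580i
Iter 1: z = 0.8680 + -0.6580i, |z|^2 = 1.1864
Iter 2: z = 1.1885 + -1.8003i, |z|^2 = 4.6535
Escaped at iteration 2

Answer: no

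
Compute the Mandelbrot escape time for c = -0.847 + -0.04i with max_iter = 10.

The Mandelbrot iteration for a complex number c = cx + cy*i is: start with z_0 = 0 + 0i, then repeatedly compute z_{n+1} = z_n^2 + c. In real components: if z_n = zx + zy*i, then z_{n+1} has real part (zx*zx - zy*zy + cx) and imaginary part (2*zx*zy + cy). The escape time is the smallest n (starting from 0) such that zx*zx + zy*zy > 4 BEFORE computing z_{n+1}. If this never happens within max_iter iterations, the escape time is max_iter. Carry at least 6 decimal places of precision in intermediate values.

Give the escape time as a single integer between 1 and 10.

z_0 = 0 + 0i, c = -0.8470 + -0.0400i
Iter 1: z = -0.8470 + -0.0400i, |z|^2 = 0.7190
Iter 2: z = -0.1312 + 0.0278i, |z|^2 = 0.0180
Iter 3: z = -0.8306 + -0.0473i, |z|^2 = 0.6921
Iter 4: z = -0.1594 + 0.0385i, |z|^2 = 0.0269
Iter 5: z = -0.8231 + -0.0523i, |z|^2 = 0.6802
Iter 6: z = -0.1723 + 0.0461i, |z|^2 = 0.0318
Iter 7: z = -0.8194 + -0.0559i, |z|^2 = 0.6746
Iter 8: z = -0.1786 + 0.0516i, |z|^2 = 0.0346
Iter 9: z = -0.8177 + -0.0584i, |z|^2 = 0.6721

Answer: 10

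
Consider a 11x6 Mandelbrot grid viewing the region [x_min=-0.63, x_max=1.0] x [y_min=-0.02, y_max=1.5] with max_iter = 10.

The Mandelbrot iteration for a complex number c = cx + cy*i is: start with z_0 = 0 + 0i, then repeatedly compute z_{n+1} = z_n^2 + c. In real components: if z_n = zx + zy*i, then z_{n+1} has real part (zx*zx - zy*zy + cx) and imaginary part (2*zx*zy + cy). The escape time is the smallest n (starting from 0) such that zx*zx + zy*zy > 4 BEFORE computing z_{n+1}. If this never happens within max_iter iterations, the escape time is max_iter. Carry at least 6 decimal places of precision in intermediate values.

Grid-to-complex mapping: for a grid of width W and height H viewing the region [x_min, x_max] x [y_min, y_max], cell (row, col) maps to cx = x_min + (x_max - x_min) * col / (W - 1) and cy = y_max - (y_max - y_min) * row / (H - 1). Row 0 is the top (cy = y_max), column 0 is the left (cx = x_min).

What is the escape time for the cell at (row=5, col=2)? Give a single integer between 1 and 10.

z_0 = 0 + 0i, c = -0.3040 + -0.0200i
Iter 1: z = -0.3040 + -0.0200i, |z|^2 = 0.0928
Iter 2: z = -0.2120 + -0.0078i, |z|^2 = 0.0450
Iter 3: z = -0.2591 + -0.0167i, |z|^2 = 0.0674
Iter 4: z = -0.2371 + -0.0114i, |z|^2 = 0.0564
Iter 5: z = -0.2479 + -0.0146i, |z|^2 = 0.0617
Iter 6: z = -0.2428 + -0.0128i, |z|^2 = 0.0591
Iter 7: z = -0.2452 + -0.0138i, |z|^2 = 0.0603
Iter 8: z = -0.2441 + -0.0132i, |z|^2 = 0.0597
Iter 9: z = -0.2446 + -0.0135i, |z|^2 = 0.0600

Answer: 10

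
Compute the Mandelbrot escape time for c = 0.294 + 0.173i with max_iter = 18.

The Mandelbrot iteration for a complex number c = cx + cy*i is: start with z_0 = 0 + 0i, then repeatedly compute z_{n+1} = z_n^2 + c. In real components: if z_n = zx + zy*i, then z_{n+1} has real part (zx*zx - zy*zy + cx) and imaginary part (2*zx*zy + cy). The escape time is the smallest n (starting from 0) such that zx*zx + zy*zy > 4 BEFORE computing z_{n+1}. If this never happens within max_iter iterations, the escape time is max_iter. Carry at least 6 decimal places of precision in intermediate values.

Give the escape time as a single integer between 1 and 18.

z_0 = 0 + 0i, c = 0.2940 + 0.1730i
Iter 1: z = 0.2940 + 0.1730i, |z|^2 = 0.1164
Iter 2: z = 0.3505 + 0.2747i, |z|^2 = 0.1983
Iter 3: z = 0.3414 + 0.3656i, |z|^2 = 0.2502
Iter 4: z = 0.2769 + 0.4226i, |z|^2 = 0.2553
Iter 5: z = 0.1921 + 0.4070i, |z|^2 = 0.2026
Iter 6: z = 0.1652 + 0.3294i, |z|^2 = 0.1358
Iter 7: z = 0.2128 + 0.2818i, |z|^2 = 0.1247
Iter 8: z = 0.2599 + 0.2930i, |z|^2 = 0.1534
Iter 9: z = 0.2757 + 0.3253i, |z|^2 = 0.1818
Iter 10: z = 0.2642 + 0.3524i, |z|^2 = 0.1940
Iter 11: z = 0.2397 + 0.3592i, |z|^2 = 0.1865
Iter 12: z = 0.2224 + 0.3452i, |z|^2 = 0.1686
Iter 13: z = 0.2243 + 0.3265i, |z|^2 = 0.1570
Iter 14: z = 0.2377 + 0.3195i, |z|^2 = 0.1586
Iter 15: z = 0.2484 + 0.3249i, |z|^2 = 0.1673
Iter 16: z = 0.2502 + 0.3344i, |z|^2 = 0.1744
Iter 17: z = 0.2447 + 0.3403i, |z|^2 = 0.1757

Answer: 18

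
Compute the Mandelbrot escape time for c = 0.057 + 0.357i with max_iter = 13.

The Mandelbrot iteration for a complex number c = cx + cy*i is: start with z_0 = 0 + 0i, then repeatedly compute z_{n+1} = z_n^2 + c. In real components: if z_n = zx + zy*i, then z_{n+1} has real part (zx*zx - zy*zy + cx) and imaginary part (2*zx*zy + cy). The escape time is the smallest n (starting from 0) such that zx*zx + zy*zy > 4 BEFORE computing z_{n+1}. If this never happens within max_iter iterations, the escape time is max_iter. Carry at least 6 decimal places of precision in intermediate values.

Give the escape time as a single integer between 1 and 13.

Answer: 13

Derivation:
z_0 = 0 + 0i, c = 0.0570 + 0.3570i
Iter 1: z = 0.0570 + 0.3570i, |z|^2 = 0.1307
Iter 2: z = -0.0672 + 0.3977i, |z|^2 = 0.1627
Iter 3: z = -0.0966 + 0.3035i, |z|^2 = 0.1015
Iter 4: z = -0.0258 + 0.2983i, |z|^2 = 0.0897
Iter 5: z = -0.0313 + 0.3416i, |z|^2 = 0.1177
Iter 6: z = -0.0587 + 0.3356i, |z|^2 = 0.1161
Iter 7: z = -0.0522 + 0.3176i, |z|^2 = 0.1036
Iter 8: z = -0.0411 + 0.3239i, |z|^2 = 0.1066
Iter 9: z = -0.0462 + 0.3304i, |z|^2 = 0.1113
Iter 10: z = -0.0500 + 0.3265i, |z|^2 = 0.1091
Iter 11: z = -0.0471 + 0.3244i, |z|^2 = 0.1074
Iter 12: z = -0.0460 + 0.3265i, |z|^2 = 0.1087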